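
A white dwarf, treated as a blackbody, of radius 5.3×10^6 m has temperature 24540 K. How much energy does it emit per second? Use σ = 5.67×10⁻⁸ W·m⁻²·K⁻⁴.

A = 4πr² = 4π × (5.3×10^6)² = 3.53×10^14 m².
P = σAT⁴ = 5.67×10⁻⁸ × 3.53×10^14 × (24540)⁴ = 5.67×10⁻⁸ × 3.53×10^14 × 3.63×10^17.
P = 7.26×10^24 W.

P ≈ 7.26×10^24 W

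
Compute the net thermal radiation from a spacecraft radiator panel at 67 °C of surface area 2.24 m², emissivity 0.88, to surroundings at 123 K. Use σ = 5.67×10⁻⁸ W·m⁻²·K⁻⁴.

Q ≈ 1470 W

Convert: 67 °C = 340 K.
Q = εσA(T⁴ − T_s⁴). T⁴ − T_s⁴ = (340)⁴ − (123)⁴ = 1.34×10^10 − 2.29×10^8 = 1.31×10^10 K⁴.
Q = 0.88 × 5.67×10⁻⁸ × 2.24 × 1.31×10^10 = 1470 W.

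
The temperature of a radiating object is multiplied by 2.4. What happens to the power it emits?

P ∝ T⁴, so the power scales as (2.4)⁴ = 33.2.

factor ≈ 33.2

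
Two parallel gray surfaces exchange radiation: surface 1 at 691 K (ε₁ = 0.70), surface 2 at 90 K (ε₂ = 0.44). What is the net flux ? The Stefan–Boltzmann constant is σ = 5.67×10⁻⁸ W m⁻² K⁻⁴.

For two large parallel gray plates, q = σ(T₁⁴ − T₂⁴) / (1/ε₁ + 1/ε₂ − 1).
1/ε₁ + 1/ε₂ − 1 = 1/0.70 + 1/0.44 − 1 = 2.701.
T₁⁴ − T₂⁴ = 2.28×10^11 − 6.56×10^7 = 2.28×10^11 K⁴.
q = 5.67×10⁻⁸ × 2.28×10^11 / 2.701 = 4780 W/m².

q ≈ 4780 W/m²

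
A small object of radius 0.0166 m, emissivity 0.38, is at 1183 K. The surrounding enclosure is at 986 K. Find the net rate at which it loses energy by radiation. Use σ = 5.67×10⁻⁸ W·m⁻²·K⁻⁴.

Q ≈ 75.6 W

A = 4πr² = 4π × (0.0166)² = 3.46×10^-3 m².
Q = εσA(T⁴ − T_s⁴). T⁴ − T_s⁴ = (1183)⁴ − (986)⁴ = 1.96×10^12 − 9.45×10^11 = 1.01×10^12 K⁴.
Q = 0.38 × 5.67×10⁻⁸ × 3.46×10^-3 × 1.01×10^12 = 75.6 W.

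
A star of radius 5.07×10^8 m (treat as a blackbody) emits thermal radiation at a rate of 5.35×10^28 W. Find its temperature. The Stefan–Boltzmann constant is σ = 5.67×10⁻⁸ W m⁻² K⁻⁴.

T ≈ 23200 K

A = 4πr² = 4π × (5.07×10^8)² = 3.23×10^18 m².
From P = σAT⁴, T = (P / σA)^(1/4) = (5.35×10^28 / (5.67×10⁻⁸ × 3.23×10^18))^(1/4).
T = (2.92×10^17)^(1/4) = 23200 K.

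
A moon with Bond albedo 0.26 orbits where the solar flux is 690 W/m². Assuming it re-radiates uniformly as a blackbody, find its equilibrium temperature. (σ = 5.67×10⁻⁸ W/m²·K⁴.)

Power absorbed = (1−a)S·πR²; power emitted = 4πR²σT⁴. Equating and cancelling πR²:
T = ((1−a)S / 4σ)^(1/4) = (511 / (4 × 5.67×10⁻⁸))^(1/4) = (2.25×10^9)^(1/4).
T = 218 K.

T ≈ 218 K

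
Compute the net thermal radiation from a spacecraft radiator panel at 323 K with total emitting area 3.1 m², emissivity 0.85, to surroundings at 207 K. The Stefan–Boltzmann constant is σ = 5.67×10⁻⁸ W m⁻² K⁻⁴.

Q ≈ 1350 W

Q = εσA(T⁴ − T_s⁴). T⁴ − T_s⁴ = (323)⁴ − (207)⁴ = 1.09×10^10 − 1.84×10^9 = 9.05×10^9 K⁴.
Q = 0.85 × 5.67×10⁻⁸ × 3.10 × 9.05×10^9 = 1350 W.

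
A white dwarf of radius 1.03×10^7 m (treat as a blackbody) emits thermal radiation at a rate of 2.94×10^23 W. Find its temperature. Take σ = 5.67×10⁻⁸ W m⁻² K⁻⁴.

T ≈ 7900 K

A = 4πr² = 4π × (1.03×10^7)² = 1.33×10^15 m².
From P = σAT⁴, T = (P / σA)^(1/4) = (2.94×10^23 / (5.67×10⁻⁸ × 1.33×10^15))^(1/4).
T = (3.89×10^15)^(1/4) = 7900 K.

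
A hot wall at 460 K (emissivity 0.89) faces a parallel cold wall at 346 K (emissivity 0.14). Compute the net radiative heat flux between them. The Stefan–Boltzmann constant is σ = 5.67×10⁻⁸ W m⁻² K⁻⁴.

For two large parallel gray plates, q = σ(T₁⁴ − T₂⁴) / (1/ε₁ + 1/ε₂ − 1).
1/ε₁ + 1/ε₂ − 1 = 1/0.89 + 1/0.14 − 1 = 7.266.
T₁⁴ − T₂⁴ = 4.48×10^10 − 1.43×10^10 = 3.04×10^10 K⁴.
q = 5.67×10⁻⁸ × 3.04×10^10 / 7.266 = 238 W/m².

q ≈ 238 W/m²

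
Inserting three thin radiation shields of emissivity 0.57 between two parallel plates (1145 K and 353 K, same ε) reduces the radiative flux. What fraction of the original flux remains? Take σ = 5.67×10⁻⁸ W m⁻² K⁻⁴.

ratio ≈ 0.250

With N identical shields there are N+1 = 4 gaps in series, each with the same radiative resistance, so the flux falls to 1/(N+1) of its unshielded value.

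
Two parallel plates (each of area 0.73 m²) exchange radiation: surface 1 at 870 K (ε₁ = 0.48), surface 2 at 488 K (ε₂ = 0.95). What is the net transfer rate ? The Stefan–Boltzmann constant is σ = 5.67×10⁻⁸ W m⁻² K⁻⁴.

Q ≈ 10000 W

For two large parallel gray plates, q = σ(T₁⁴ − T₂⁴) / (1/ε₁ + 1/ε₂ − 1).
1/ε₁ + 1/ε₂ − 1 = 1/0.48 + 1/0.95 − 1 = 2.136.
T₁⁴ − T₂⁴ = 5.73×10^11 − 5.67×10^10 = 5.16×10^11 K⁴.
q = 5.67×10⁻⁸ × 5.16×10^11 / 2.136 = 13700 W/m².
Q = q·A = 13700 × 0.73 = 10000 W.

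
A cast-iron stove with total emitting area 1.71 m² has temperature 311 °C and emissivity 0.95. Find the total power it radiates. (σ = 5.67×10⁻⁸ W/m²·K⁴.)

311 °C = 584 K.
P = εσAT⁴ = 0.95 × 5.67×10⁻⁸ × 1.71 × (584)⁴ = 0.95 × 5.67×10⁻⁸ × 1.71 × 1.16×10^11.
P = 10700 W.

P ≈ 10700 W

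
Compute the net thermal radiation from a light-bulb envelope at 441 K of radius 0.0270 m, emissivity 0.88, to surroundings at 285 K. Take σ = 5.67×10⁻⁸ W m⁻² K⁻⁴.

Q ≈ 14.3 W

A = 4πr² = 4π × (0.0270)² = 9.16×10^-3 m².
Q = εσA(T⁴ − T_s⁴). T⁴ − T_s⁴ = (441)⁴ − (285)⁴ = 3.78×10^10 − 6.60×10^9 = 3.12×10^10 K⁴.
Q = 0.88 × 5.67×10⁻⁸ × 9.16×10^-3 × 3.12×10^10 = 14.3 W.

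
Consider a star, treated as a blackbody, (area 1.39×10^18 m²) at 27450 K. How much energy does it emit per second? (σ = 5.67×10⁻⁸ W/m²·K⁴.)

P ≈ 4.47×10^28 W

P = σAT⁴ = 5.67×10⁻⁸ × 1.39×10^18 × (27450)⁴ = 5.67×10⁻⁸ × 1.39×10^18 × 5.68×10^17.
P = 4.47×10^28 W.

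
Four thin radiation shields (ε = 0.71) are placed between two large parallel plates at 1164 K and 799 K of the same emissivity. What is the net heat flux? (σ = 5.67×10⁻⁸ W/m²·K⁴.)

Each of the 5 gaps contributes resistance (2/ε − 1) = 2/0.71 − 1 = 1.817; total = 9.085.
q = σ(T₁⁴ − T₂⁴) / 9.085 = 5.67×10⁻⁸ × 1.43×10^12 / 9.085 = 8910 W/m².

q ≈ 8910 W/m²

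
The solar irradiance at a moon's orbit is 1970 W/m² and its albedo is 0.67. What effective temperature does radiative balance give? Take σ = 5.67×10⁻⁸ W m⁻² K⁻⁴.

Power absorbed = (1−a)S·πR²; power emitted = 4πR²σT⁴. Equating and cancelling πR²:
T = ((1−a)S / 4σ)^(1/4) = (650 / (4 × 5.67×10⁻⁸))^(1/4) = (2.87×10^9)^(1/4).
T = 231 K.

T ≈ 231 K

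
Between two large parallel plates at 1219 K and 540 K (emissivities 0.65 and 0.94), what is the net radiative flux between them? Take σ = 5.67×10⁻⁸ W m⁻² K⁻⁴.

For two large parallel gray plates, q = σ(T₁⁴ − T₂⁴) / (1/ε₁ + 1/ε₂ − 1).
1/ε₁ + 1/ε₂ − 1 = 1/0.65 + 1/0.94 − 1 = 1.602.
T₁⁴ − T₂⁴ = 2.21×10^12 − 8.50×10^10 = 2.12×10^12 K⁴.
q = 5.67×10⁻⁸ × 2.12×10^12 / 1.602 = 75100 W/m².

q ≈ 75100 W/m²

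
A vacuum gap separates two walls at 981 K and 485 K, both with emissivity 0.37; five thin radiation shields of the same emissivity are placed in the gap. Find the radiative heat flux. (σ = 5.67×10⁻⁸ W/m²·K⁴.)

q ≈ 1870 W/m²

Each of the 6 gaps contributes resistance (2/ε − 1) = 2/0.37 − 1 = 4.405; total = 26.43.
q = σ(T₁⁴ − T₂⁴) / 26.43 = 5.67×10⁻⁸ × 8.71×10^11 / 26.43 = 1870 W/m².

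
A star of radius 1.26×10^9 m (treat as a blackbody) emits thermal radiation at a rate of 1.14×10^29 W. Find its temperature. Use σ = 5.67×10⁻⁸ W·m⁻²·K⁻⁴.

A = 4πr² = 4π × (1.26×10^9)² = 2.00×10^19 m².
From P = σAT⁴, T = (P / σA)^(1/4) = (1.14×10^29 / (5.67×10⁻⁸ × 2.00×10^19))^(1/4).
T = (1.01×10^17)^(1/4) = 17800 K.

T ≈ 17800 K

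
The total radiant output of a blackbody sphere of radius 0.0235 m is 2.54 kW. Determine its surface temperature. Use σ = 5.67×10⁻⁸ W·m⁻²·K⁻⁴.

T ≈ 1590 K

A = 4πr² = 4π × (0.0235)² = 6.94×10^-3 m².
From P = σAT⁴, T = (P / σA)^(1/4) = (2540 / (5.67×10⁻⁸ × 6.94×10^-3))^(1/4).
T = (6.46×10^12)^(1/4) = 1590 K.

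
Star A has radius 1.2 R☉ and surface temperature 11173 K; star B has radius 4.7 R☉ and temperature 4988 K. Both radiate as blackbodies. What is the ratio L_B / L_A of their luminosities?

L = 4πR²σT⁴ ∝ R²T⁴, so L_B/L_A = (4.7/1.2)² × (4988/11173)⁴ = 15.3 × 0.0397 = 0.609.

L_B/L_A ≈ 0.609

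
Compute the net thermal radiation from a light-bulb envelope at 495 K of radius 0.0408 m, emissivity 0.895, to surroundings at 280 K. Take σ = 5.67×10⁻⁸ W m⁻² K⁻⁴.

Q ≈ 57.2 W

A = 4πr² = 4π × (0.0408)² = 0.0209 m².
Q = εσA(T⁴ − T_s⁴). T⁴ − T_s⁴ = (495)⁴ − (280)⁴ = 6.00×10^10 − 6.15×10^9 = 5.39×10^10 K⁴.
Q = 0.895 × 5.67×10⁻⁸ × 0.0209 × 5.39×10^10 = 57.2 W.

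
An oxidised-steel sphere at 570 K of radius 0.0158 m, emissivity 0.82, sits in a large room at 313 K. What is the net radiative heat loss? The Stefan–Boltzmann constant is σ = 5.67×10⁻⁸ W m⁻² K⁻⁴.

A = 4πr² = 4π × (0.0158)² = 3.14×10^-3 m².
Q = εσA(T⁴ − T_s⁴). T⁴ − T_s⁴ = (570)⁴ − (313)⁴ = 1.06×10^11 − 9.60×10^9 = 9.60×10^10 K⁴.
Q = 0.82 × 5.67×10⁻⁸ × 3.14×10^-3 × 9.60×10^10 = 14.0 W.

Q ≈ 14.0 W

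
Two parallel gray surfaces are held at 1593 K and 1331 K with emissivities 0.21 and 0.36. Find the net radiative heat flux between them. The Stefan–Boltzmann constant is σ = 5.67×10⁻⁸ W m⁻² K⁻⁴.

q ≈ 28600 W/m²

For two large parallel gray plates, q = σ(T₁⁴ − T₂⁴) / (1/ε₁ + 1/ε₂ − 1).
1/ε₁ + 1/ε₂ − 1 = 1/0.21 + 1/0.36 − 1 = 6.540.
T₁⁴ − T₂⁴ = 6.44×10^12 − 3.14×10^12 = 3.30×10^12 K⁴.
q = 5.67×10⁻⁸ × 3.30×10^12 / 6.540 = 28600 W/m².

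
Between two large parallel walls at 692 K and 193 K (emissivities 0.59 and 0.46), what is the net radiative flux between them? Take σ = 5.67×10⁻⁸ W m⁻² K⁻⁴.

q ≈ 4500 W/m²

For two large parallel gray plates, q = σ(T₁⁴ − T₂⁴) / (1/ε₁ + 1/ε₂ − 1).
1/ε₁ + 1/ε₂ − 1 = 1/0.59 + 1/0.46 − 1 = 2.869.
T₁⁴ − T₂⁴ = 2.29×10^11 − 1.39×10^9 = 2.28×10^11 K⁴.
q = 5.67×10⁻⁸ × 2.28×10^11 / 2.869 = 4500 W/m².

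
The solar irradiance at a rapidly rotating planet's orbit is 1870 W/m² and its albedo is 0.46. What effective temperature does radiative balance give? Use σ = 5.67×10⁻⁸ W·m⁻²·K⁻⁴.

Power absorbed = (1−a)S·πR²; power emitted = 4πR²σT⁴. Equating and cancelling πR²:
T = ((1−a)S / 4σ)^(1/4) = (1010 / (4 × 5.67×10⁻⁸))^(1/4) = (4.45×10^9)^(1/4).
T = 258 K.

T ≈ 258 K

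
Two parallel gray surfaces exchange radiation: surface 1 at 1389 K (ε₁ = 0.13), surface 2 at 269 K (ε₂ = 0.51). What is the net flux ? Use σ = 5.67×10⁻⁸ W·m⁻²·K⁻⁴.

For two large parallel gray plates, q = σ(T₁⁴ − T₂⁴) / (1/ε₁ + 1/ε₂ − 1).
1/ε₁ + 1/ε₂ − 1 = 1/0.13 + 1/0.51 − 1 = 8.653.
T₁⁴ − T₂⁴ = 3.72×10^12 − 5.24×10^9 = 3.72×10^12 K⁴.
q = 5.67×10⁻⁸ × 3.72×10^12 / 8.653 = 24400 W/m².

q ≈ 24400 W/m²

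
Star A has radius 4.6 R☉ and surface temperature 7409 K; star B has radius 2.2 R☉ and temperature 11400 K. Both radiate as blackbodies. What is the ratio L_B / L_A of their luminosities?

L = 4πR²σT⁴ ∝ R²T⁴, so L_B/L_A = (2.2/4.6)² × (11400/7409)⁴ = 0.229 × 5.61 = 1.28.

L_B/L_A ≈ 1.28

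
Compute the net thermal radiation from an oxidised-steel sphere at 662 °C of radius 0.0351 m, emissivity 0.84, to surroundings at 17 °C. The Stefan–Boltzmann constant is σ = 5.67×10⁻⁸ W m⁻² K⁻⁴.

A = 4πr² = 4π × (0.0351)² = 0.0155 m².
Convert: 662 °C = 935 K; 17 °C = 290 K.
Q = εσA(T⁴ − T_s⁴). T⁴ − T_s⁴ = (935)⁴ − (290)⁴ = 7.64×10^11 − 7.07×10^9 = 7.57×10^11 K⁴.
Q = 0.84 × 5.67×10⁻⁸ × 0.0155 × 7.57×10^11 = 558 W.

Q ≈ 558 W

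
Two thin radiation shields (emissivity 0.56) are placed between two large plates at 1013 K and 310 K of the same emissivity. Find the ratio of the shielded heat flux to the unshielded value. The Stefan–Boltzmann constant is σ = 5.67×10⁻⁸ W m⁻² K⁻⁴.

ratio ≈ 0.333

With N identical shields there are N+1 = 3 gaps in series, each with the same radiative resistance, so the flux falls to 1/(N+1) of its unshielded value.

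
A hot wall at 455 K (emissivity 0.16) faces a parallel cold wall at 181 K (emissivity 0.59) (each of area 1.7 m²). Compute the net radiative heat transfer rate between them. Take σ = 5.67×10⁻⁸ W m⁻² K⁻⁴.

Q ≈ 580 W

For two large parallel gray plates, q = σ(T₁⁴ − T₂⁴) / (1/ε₁ + 1/ε₂ − 1).
1/ε₁ + 1/ε₂ − 1 = 1/0.16 + 1/0.59 − 1 = 6.945.
T₁⁴ − T₂⁴ = 4.29×10^10 − 1.07×10^9 = 4.18×10^10 K⁴.
q = 5.67×10⁻⁸ × 4.18×10^10 / 6.945 = 341 W/m².
Q = q·A = 341 × 1.7 = 580 W.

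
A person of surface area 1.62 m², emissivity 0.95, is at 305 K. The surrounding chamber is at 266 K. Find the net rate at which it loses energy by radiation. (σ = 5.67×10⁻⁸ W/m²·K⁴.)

Q = εσA(T⁴ − T_s⁴). T⁴ − T_s⁴ = (305)⁴ − (266)⁴ = 8.65×10^9 − 5.01×10^9 = 3.65×10^9 K⁴.
Q = 0.95 × 5.67×10⁻⁸ × 1.62 × 3.65×10^9 = 318 W.

Q ≈ 318 W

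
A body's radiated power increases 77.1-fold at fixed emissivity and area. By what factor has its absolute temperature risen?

P ∝ T⁴ ⇒ T ∝ P^(1/4), so T scales by (77.1)^(1/4) = 2.96.

factor ≈ 2.96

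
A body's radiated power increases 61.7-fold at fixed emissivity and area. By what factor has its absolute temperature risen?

P ∝ T⁴ ⇒ T ∝ P^(1/4), so T scales by (61.7)^(1/4) = 2.80.

factor ≈ 2.80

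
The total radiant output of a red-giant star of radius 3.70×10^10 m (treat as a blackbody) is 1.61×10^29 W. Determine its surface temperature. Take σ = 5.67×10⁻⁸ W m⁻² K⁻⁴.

T ≈ 3580 K

A = 4πr² = 4π × (3.70×10^10)² = 1.72×10^22 m².
From P = σAT⁴, T = (P / σA)^(1/4) = (1.61×10^29 / (5.67×10⁻⁸ × 1.72×10^22))^(1/4).
T = (1.65×10^14)^(1/4) = 3580 K.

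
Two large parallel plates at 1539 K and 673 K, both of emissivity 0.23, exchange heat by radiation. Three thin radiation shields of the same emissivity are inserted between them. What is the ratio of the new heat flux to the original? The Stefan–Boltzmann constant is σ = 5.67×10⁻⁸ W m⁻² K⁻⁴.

ratio ≈ 0.250

With N identical shields there are N+1 = 4 gaps in series, each with the same radiative resistance, so the flux falls to 1/(N+1) of its unshielded value.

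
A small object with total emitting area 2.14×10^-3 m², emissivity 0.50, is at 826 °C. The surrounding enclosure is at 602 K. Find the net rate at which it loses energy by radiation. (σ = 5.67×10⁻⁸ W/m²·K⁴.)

Convert: 826 °C = 1099 K.
Q = εσA(T⁴ − T_s⁴). T⁴ − T_s⁴ = (1099)⁴ − (602)⁴ = 1.46×10^12 − 1.31×10^11 = 1.33×10^12 K⁴.
Q = 0.50 × 5.67×10⁻⁸ × 2.14×10^-3 × 1.33×10^12 = 80.5 W.

Q ≈ 80.5 W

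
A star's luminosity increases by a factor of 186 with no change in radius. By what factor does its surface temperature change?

P ∝ T⁴ ⇒ T ∝ P^(1/4), so T scales by (186)^(1/4) = 3.69.

factor ≈ 3.69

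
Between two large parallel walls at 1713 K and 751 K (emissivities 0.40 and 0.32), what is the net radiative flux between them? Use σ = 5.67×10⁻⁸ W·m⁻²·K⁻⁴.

For two large parallel gray plates, q = σ(T₁⁴ − T₂⁴) / (1/ε₁ + 1/ε₂ − 1).
1/ε₁ + 1/ε₂ − 1 = 1/0.40 + 1/0.32 − 1 = 4.625.
T₁⁴ − T₂⁴ = 8.61×10^12 − 3.18×10^11 = 8.29×10^12 K⁴.
q = 5.67×10⁻⁸ × 8.29×10^12 / 4.625 = 1.02×10^5 W/m².

q ≈ 1.02×10^5 W/m²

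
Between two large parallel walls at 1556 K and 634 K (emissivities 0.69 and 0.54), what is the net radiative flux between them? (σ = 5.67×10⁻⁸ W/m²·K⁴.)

q ≈ 1.40×10^5 W/m²

For two large parallel gray plates, q = σ(T₁⁴ − T₂⁴) / (1/ε₁ + 1/ε₂ − 1).
1/ε₁ + 1/ε₂ − 1 = 1/0.69 + 1/0.54 − 1 = 2.301.
T₁⁴ − T₂⁴ = 5.86×10^12 − 1.62×10^11 = 5.70×10^12 K⁴.
q = 5.67×10⁻⁸ × 5.70×10^12 / 2.301 = 1.40×10^5 W/m².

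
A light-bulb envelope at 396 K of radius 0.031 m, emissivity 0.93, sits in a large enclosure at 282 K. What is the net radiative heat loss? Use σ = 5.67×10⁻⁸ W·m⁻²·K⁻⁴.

Q ≈ 11.6 W

A = 4πr² = 4π × (0.031)² = 0.0121 m².
Q = εσA(T⁴ − T_s⁴). T⁴ − T_s⁴ = (396)⁴ − (282)⁴ = 2.46×10^10 − 6.32×10^9 = 1.83×10^10 K⁴.
Q = 0.93 × 5.67×10⁻⁸ × 0.0121 × 1.83×10^10 = 11.6 W.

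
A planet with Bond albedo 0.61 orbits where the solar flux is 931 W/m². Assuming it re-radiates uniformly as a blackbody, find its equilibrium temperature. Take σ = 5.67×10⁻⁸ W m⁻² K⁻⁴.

Power absorbed = (1−a)S·πR²; power emitted = 4πR²σT⁴. Equating and cancelling πR²:
T = ((1−a)S / 4σ)^(1/4) = (363 / (4 × 5.67×10⁻⁸))^(1/4) = (1.60×10^9)^(1/4).
T = 200 K.

T ≈ 200 K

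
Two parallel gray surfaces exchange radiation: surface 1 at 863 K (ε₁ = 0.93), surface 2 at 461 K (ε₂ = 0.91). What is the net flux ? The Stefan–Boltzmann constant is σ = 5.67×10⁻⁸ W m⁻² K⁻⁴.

q ≈ 24600 W/m²

For two large parallel gray plates, q = σ(T₁⁴ − T₂⁴) / (1/ε₁ + 1/ε₂ − 1).
1/ε₁ + 1/ε₂ − 1 = 1/0.93 + 1/0.91 − 1 = 1.174.
T₁⁴ − T₂⁴ = 5.55×10^11 − 4.52×10^10 = 5.10×10^11 K⁴.
q = 5.67×10⁻⁸ × 5.10×10^11 / 1.174 = 24600 W/m².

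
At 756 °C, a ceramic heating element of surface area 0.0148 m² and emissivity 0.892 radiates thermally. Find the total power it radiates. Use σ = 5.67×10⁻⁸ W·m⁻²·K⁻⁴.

756 °C = 1029 K.
P = εσAT⁴ = 0.892 × 5.67×10⁻⁸ × 0.0148 × (1029)⁴ = 0.892 × 5.67×10⁻⁸ × 0.0148 × 1.12×10^12.
P = 839 W.

P ≈ 839 W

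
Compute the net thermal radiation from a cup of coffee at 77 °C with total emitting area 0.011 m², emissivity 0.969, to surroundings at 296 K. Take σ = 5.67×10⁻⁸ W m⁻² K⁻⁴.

Convert: 77 °C = 350 K.
Q = εσA(T⁴ − T_s⁴). T⁴ − T_s⁴ = (350)⁴ − (296)⁴ = 1.50×10^10 − 7.68×10^9 = 7.33×10^9 K⁴.
Q = 0.969 × 5.67×10⁻⁸ × 0.0110 × 7.33×10^9 = 4.43 W.

Q ≈ 4.43 W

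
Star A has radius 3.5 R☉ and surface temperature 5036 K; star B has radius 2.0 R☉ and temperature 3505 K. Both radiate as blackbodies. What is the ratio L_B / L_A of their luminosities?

L = 4πR²σT⁴ ∝ R²T⁴, so L_B/L_A = (2.0/3.5)² × (3505/5036)⁴ = 0.327 × 0.235 = 0.0766.

L_B/L_A ≈ 0.0766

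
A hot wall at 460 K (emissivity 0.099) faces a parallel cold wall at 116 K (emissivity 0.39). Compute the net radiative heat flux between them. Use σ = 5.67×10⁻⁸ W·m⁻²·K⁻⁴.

q ≈ 217 W/m²

For two large parallel gray plates, q = σ(T₁⁴ − T₂⁴) / (1/ε₁ + 1/ε₂ − 1).
1/ε₁ + 1/ε₂ − 1 = 1/0.099 + 1/0.39 − 1 = 11.67.
T₁⁴ − T₂⁴ = 4.48×10^10 − 1.81×10^8 = 4.46×10^10 K⁴.
q = 5.67×10⁻⁸ × 4.46×10^10 / 11.67 = 217 W/m².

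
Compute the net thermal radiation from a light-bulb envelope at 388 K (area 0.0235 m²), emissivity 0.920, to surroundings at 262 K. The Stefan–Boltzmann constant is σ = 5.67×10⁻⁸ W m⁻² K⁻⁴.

Q ≈ 22.0 W

Q = εσA(T⁴ − T_s⁴). T⁴ − T_s⁴ = (388)⁴ − (262)⁴ = 2.27×10^10 − 4.71×10^9 = 1.80×10^10 K⁴.
Q = 0.920 × 5.67×10⁻⁸ × 0.0235 × 1.80×10^10 = 22.0 W.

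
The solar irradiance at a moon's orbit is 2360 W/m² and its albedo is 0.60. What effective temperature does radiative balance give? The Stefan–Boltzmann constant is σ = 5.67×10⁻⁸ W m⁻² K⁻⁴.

Power absorbed = (1−a)S·πR²; power emitted = 4πR²σT⁴. Equating and cancelling πR²:
T = ((1−a)S / 4σ)^(1/4) = (944 / (4 × 5.67×10⁻⁸))^(1/4) = (4.16×10^9)^(1/4).
T = 254 K.

T ≈ 254 K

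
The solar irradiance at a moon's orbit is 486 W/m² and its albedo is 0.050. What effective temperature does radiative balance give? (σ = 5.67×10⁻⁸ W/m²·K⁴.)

T ≈ 212 K

Power absorbed = (1−a)S·πR²; power emitted = 4πR²σT⁴. Equating and cancelling πR²:
T = ((1−a)S / 4σ)^(1/4) = (462 / (4 × 5.67×10⁻⁸))^(1/4) = (2.04×10^9)^(1/4).
T = 212 K.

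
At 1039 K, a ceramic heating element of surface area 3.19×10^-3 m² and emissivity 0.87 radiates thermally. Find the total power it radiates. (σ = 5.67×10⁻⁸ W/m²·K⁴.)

Stefan–Boltzmann: P = εσAT⁴ = 0.87 × 5.67×10⁻⁸ × 3.19×10^-3 × (1039)⁴ = 0.87 × 5.67×10⁻⁸ × 3.19×10^-3 × 1.17×10^12.
P = 183 W.

P ≈ 183 W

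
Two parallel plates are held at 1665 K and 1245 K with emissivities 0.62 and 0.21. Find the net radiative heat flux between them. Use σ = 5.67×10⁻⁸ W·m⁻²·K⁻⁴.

q ≈ 55700 W/m²

For two large parallel gray plates, q = σ(T₁⁴ − T₂⁴) / (1/ε₁ + 1/ε₂ − 1).
1/ε₁ + 1/ε₂ − 1 = 1/0.62 + 1/0.21 − 1 = 5.375.
T₁⁴ − T₂⁴ = 7.69×10^12 − 2.40×10^12 = 5.28×10^12 K⁴.
q = 5.67×10⁻⁸ × 5.28×10^12 / 5.375 = 55700 W/m².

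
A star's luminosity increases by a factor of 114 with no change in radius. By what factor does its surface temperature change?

P ∝ T⁴ ⇒ T ∝ P^(1/4), so T scales by (114)^(1/4) = 3.27.

factor ≈ 3.27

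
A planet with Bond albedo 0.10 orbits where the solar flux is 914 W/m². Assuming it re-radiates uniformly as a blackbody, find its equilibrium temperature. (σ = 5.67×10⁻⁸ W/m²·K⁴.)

Power absorbed = (1−a)S·πR²; power emitted = 4πR²σT⁴. Equating and cancelling πR²:
T = ((1−a)S / 4σ)^(1/4) = (823 / (4 × 5.67×10⁻⁸))^(1/4) = (3.63×10^9)^(1/4).
T = 245 K.

T ≈ 245 K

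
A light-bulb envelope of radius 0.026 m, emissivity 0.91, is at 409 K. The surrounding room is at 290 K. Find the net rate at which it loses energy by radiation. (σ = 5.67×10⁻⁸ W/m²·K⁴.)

A = 4πr² = 4π × (0.026)² = 8.49×10^-3 m².
Q = εσA(T⁴ − T_s⁴). T⁴ − T_s⁴ = (409)⁴ − (290)⁴ = 2.80×10^10 − 7.07×10^9 = 2.09×10^10 K⁴.
Q = 0.91 × 5.67×10⁻⁸ × 8.49×10^-3 × 2.09×10^10 = 9.17 W.

Q ≈ 9.17 W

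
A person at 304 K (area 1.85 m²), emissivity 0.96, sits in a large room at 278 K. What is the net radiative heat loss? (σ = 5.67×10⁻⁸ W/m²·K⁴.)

Q = εσA(T⁴ − T_s⁴). T⁴ − T_s⁴ = (304)⁴ − (278)⁴ = 8.54×10^9 − 5.97×10^9 = 2.57×10^9 K⁴.
Q = 0.96 × 5.67×10⁻⁸ × 1.85 × 2.57×10^9 = 259 W.

Q ≈ 259 W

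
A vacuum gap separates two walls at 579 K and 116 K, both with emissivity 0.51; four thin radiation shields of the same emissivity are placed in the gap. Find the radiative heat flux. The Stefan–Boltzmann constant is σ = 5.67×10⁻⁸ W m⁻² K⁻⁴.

q ≈ 436 W/m²

Each of the 5 gaps contributes resistance (2/ε − 1) = 2/0.51 − 1 = 2.922; total = 14.61.
q = σ(T₁⁴ − T₂⁴) / 14.61 = 5.67×10⁻⁸ × 1.12×10^11 / 14.61 = 436 W/m².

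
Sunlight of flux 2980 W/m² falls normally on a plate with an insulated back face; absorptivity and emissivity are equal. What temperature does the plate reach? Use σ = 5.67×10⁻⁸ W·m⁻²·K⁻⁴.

T ≈ 479 K

Absorbed flux αS = emitted flux εσT⁴ (one radiating face); with α = ε, T = (S/σ)^(1/4).
T = (2980 / 5.67×10⁻⁸)^(1/4) = (5.26×10^10)^(1/4).
T = 479 K.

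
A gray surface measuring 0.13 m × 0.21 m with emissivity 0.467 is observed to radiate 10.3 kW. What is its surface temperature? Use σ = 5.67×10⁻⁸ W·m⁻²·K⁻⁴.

A = 0.13 × 0.21 = 0.0273 m².
From P = εσAT⁴, T = (P / εσA)^(1/4) = (10300 / (0.467 × 5.67×10⁻⁸ × 0.0273))^(1/4).
T = (1.42×10^13)^(1/4) = 1940 K.

T ≈ 1940 K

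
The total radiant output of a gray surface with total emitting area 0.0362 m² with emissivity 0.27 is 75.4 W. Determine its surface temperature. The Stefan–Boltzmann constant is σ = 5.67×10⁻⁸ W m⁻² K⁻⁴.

T ≈ 607 K

From P = εσAT⁴, T = (P / εσA)^(1/4) = (75.4 / (0.27 × 5.67×10⁻⁸ × 0.0362))^(1/4).
T = (1.36×10^11)^(1/4) = 607 K.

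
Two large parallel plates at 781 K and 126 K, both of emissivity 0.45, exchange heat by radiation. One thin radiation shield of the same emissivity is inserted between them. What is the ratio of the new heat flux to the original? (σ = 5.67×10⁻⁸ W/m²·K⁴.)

With N identical shields there are N+1 = 2 gaps in series, each with the same radiative resistance, so the flux falls to 1/(N+1) of its unshielded value.

ratio ≈ 0.500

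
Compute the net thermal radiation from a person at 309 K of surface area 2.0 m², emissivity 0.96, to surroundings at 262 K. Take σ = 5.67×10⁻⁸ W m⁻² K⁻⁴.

Q ≈ 480 W

Q = εσA(T⁴ − T_s⁴). T⁴ − T_s⁴ = (309)⁴ − (262)⁴ = 9.12×10^9 − 4.71×10^9 = 4.40×10^9 K⁴.
Q = 0.96 × 5.67×10⁻⁸ × 2.00 × 4.40×10^9 = 480 W.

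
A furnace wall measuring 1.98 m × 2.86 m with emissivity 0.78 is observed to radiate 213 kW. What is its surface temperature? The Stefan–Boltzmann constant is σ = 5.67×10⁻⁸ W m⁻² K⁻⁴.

A = 1.98 × 2.86 = 5.66 m².
From P = εσAT⁴, T = (P / εσA)^(1/4) = (2.13×10^5 / (0.78 × 5.67×10⁻⁸ × 5.66))^(1/4).
T = (8.50×10^11)^(1/4) = 960 K.

T ≈ 960 K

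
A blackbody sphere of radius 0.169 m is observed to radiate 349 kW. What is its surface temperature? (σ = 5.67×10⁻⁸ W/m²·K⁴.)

T ≈ 2040 K

A = 4πr² = 4π × (0.169)² = 0.359 m².
From P = σAT⁴, T = (P / σA)^(1/4) = (3.49×10^5 / (5.67×10⁻⁸ × 0.359))^(1/4).
T = (1.71×10^13)^(1/4) = 2040 K.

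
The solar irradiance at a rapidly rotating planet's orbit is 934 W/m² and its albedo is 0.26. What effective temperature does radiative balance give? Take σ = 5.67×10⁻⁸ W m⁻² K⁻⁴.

T ≈ 235 K

Power absorbed = (1−a)S·πR²; power emitted = 4πR²σT⁴. Equating and cancelling πR²:
T = ((1−a)S / 4σ)^(1/4) = (691 / (4 × 5.67×10⁻⁸))^(1/4) = (3.05×10^9)^(1/4).
T = 235 K.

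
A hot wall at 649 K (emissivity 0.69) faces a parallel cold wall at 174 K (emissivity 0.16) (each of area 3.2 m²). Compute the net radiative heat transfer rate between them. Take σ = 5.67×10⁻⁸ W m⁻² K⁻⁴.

Q ≈ 4780 W

For two large parallel gray plates, q = σ(T₁⁴ − T₂⁴) / (1/ε₁ + 1/ε₂ − 1).
1/ε₁ + 1/ε₂ − 1 = 1/0.69 + 1/0.16 − 1 = 6.699.
T₁⁴ − T₂⁴ = 1.77×10^11 − 9.17×10^8 = 1.76×10^11 K⁴.
q = 5.67×10⁻⁸ × 1.76×10^11 / 6.699 = 1490 W/m².
Q = q·A = 1490 × 3.2 = 4780 W.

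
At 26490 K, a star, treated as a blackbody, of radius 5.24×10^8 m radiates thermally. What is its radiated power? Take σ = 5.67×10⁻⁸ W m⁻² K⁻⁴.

P ≈ 9.63×10^28 W

A = 4πr² = 4π × (5.24×10^8)² = 3.45×10^18 m².
P = σAT⁴ = 5.67×10⁻⁸ × 3.45×10^18 × (26490)⁴ = 5.67×10⁻⁸ × 3.45×10^18 × 4.92×10^17.
P = 9.63×10^28 W.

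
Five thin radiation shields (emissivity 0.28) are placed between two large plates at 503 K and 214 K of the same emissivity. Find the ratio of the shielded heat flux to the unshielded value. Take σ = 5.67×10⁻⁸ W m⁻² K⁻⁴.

With N identical shields there are N+1 = 6 gaps in series, each with the same radiative resistance, so the flux falls to 1/(N+1) of its unshielded value.

ratio ≈ 0.167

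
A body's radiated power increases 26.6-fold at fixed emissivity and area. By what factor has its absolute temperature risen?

factor ≈ 2.27

P ∝ T⁴ ⇒ T ∝ P^(1/4), so T scales by (26.6)^(1/4) = 2.27.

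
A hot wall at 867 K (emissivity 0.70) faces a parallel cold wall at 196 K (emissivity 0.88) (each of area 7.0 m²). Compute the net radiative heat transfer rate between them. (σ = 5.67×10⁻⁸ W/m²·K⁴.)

For two large parallel gray plates, q = σ(T₁⁴ − T₂⁴) / (1/ε₁ + 1/ε₂ − 1).
1/ε₁ + 1/ε₂ − 1 = 1/0.70 + 1/0.88 − 1 = 1.565.
T₁⁴ − T₂⁴ = 5.65×10^11 − 1.48×10^9 = 5.64×10^11 K⁴.
q = 5.67×10⁻⁸ × 5.64×10^11 / 1.565 = 20400 W/m².
Q = q·A = 20400 × 7.0 = 1.43×10^5 W.

Q ≈ 1.43×10^5 W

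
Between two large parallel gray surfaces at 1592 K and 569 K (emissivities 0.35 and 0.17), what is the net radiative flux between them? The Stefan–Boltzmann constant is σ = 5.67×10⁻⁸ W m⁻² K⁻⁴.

q ≈ 46300 W/m²

For two large parallel gray plates, q = σ(T₁⁴ − T₂⁴) / (1/ε₁ + 1/ε₂ − 1).
1/ε₁ + 1/ε₂ − 1 = 1/0.35 + 1/0.17 − 1 = 7.739.
T₁⁴ − T₂⁴ = 6.42×10^12 − 1.05×10^11 = 6.32×10^12 K⁴.
q = 5.67×10⁻⁸ × 6.32×10^12 / 7.739 = 46300 W/m².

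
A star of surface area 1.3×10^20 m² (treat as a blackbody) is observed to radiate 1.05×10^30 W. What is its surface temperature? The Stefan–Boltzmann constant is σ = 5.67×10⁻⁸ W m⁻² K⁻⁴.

T ≈ 19400 K

From P = σAT⁴, T = (P / σA)^(1/4) = (1.05×10^30 / (5.67×10⁻⁸ × 1.30×10^20))^(1/4).
T = (1.42×10^17)^(1/4) = 19400 K.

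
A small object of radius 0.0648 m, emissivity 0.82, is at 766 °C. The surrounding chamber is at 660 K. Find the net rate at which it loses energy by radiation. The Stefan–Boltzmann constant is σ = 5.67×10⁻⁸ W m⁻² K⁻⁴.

A = 4πr² = 4π × (0.0648)² = 0.0528 m².
Convert: 766 °C = 1039 K.
Q = εσA(T⁴ − T_s⁴). T⁴ − T_s⁴ = (1039)⁴ − (660)⁴ = 1.17×10^12 − 1.90×10^11 = 9.76×10^11 K⁴.
Q = 0.82 × 5.67×10⁻⁸ × 0.0528 × 9.76×10^11 = 2390 W.

Q ≈ 2390 W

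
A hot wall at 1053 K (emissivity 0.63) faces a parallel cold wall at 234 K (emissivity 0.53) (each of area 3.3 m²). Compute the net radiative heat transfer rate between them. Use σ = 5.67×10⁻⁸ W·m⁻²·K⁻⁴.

For two large parallel gray plates, q = σ(T₁⁴ − T₂⁴) / (1/ε₁ + 1/ε₂ − 1).
1/ε₁ + 1/ε₂ − 1 = 1/0.63 + 1/0.53 − 1 = 2.474.
T₁⁴ − T₂⁴ = 1.23×10^12 − 3.00×10^9 = 1.23×10^12 K⁴.
q = 5.67×10⁻⁸ × 1.23×10^12 / 2.474 = 28100 W/m².
Q = q·A = 28100 × 3.3 = 92800 W.

Q ≈ 92800 W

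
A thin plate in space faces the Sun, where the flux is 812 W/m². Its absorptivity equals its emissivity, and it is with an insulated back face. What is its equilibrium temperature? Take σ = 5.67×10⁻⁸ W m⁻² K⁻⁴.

Absorbed flux αS = emitted flux εσT⁴ (one radiating face); with α = ε, T = (S/σ)^(1/4).
T = (812 / 5.67×10⁻⁸)^(1/4) = (1.43×10^10)^(1/4).
T = 346 K.

T ≈ 346 K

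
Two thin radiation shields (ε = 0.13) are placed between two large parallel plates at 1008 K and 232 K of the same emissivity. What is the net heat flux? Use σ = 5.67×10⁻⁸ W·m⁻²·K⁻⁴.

Each of the 3 gaps contributes resistance (2/ε − 1) = 2/0.13 − 1 = 14.38; total = 43.15.
q = σ(T₁⁴ − T₂⁴) / 43.15 = 5.67×10⁻⁸ × 1.03×10^12 / 43.15 = 1350 W/m².

q ≈ 1350 W/m²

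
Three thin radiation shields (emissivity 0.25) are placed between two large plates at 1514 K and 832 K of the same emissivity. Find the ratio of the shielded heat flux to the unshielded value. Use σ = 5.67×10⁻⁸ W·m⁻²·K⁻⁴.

With N identical shields there are N+1 = 4 gaps in series, each with the same radiative resistance, so the flux falls to 1/(N+1) of its unshielded value.

ratio ≈ 0.250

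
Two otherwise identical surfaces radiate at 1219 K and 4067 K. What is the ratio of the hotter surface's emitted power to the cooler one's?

P ∝ T⁴, so the ratio is (4067/1219)⁴ = (3.336)⁴ = 124.

ratio ≈ 124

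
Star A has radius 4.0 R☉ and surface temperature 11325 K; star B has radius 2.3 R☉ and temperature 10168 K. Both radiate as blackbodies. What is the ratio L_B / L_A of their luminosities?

L_B/L_A ≈ 0.215

L = 4πR²σT⁴ ∝ R²T⁴, so L_B/L_A = (2.3/4.0)² × (10168/11325)⁴ = 0.331 × 0.650 = 0.215.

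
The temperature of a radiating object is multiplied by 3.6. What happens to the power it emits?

P ∝ T⁴, so the power scales as (3.6)⁴ = 168.

factor ≈ 168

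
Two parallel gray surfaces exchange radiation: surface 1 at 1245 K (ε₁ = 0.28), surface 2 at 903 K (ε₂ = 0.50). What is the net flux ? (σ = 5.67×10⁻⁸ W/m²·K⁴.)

For two large parallel gray plates, q = σ(T₁⁴ − T₂⁴) / (1/ε₁ + 1/ε₂ − 1).
1/ε₁ + 1/ε₂ − 1 = 1/0.28 + 1/0.50 − 1 = 4.571.
T₁⁴ − T₂⁴ = 2.40×10^12 − 6.65×10^11 = 1.74×10^12 K⁴.
q = 5.67×10⁻⁸ × 1.74×10^12 / 4.571 = 21600 W/m².

q ≈ 21600 W/m²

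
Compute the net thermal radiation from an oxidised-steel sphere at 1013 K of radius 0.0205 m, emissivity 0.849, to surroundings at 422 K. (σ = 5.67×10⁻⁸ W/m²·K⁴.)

Q ≈ 260 W

A = 4πr² = 4π × (0.0205)² = 5.28×10^-3 m².
Q = εσA(T⁴ − T_s⁴). T⁴ − T_s⁴ = (1013)⁴ − (422)⁴ = 1.05×10^12 − 3.17×10^10 = 1.02×10^12 K⁴.
Q = 0.849 × 5.67×10⁻⁸ × 5.28×10^-3 × 1.02×10^12 = 260 W.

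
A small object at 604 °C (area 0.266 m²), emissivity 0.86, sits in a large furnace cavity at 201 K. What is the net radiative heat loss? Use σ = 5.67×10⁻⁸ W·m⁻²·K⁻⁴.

Q ≈ 7650 W

Convert: 604 °C = 877 K.
Q = εσA(T⁴ − T_s⁴). T⁴ − T_s⁴ = (877)⁴ − (201)⁴ = 5.92×10^11 − 1.63×10^9 = 5.90×10^11 K⁴.
Q = 0.86 × 5.67×10⁻⁸ × 0.266 × 5.90×10^11 = 7650 W.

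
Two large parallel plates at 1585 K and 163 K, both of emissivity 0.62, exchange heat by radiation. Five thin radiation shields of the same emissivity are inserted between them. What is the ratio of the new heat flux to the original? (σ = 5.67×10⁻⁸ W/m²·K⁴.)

With N identical shields there are N+1 = 6 gaps in series, each with the same radiative resistance, so the flux falls to 1/(N+1) of its unshielded value.

ratio ≈ 0.167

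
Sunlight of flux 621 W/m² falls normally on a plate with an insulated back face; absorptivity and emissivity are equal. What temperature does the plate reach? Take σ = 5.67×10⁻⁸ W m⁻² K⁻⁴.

T ≈ 324 K

Absorbed flux αS = emitted flux εσT⁴ (one radiating face); with α = ε, T = (S/σ)^(1/4).
T = (621 / 5.67×10⁻⁸)^(1/4) = (1.10×10^10)^(1/4).
T = 324 K.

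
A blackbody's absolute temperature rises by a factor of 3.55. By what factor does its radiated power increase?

P ∝ T⁴, so the power scales as (3.55)⁴ = 159.

factor ≈ 159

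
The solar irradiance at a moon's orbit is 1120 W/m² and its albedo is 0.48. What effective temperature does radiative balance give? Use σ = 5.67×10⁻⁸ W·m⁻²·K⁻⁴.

T ≈ 225 K

Power absorbed = (1−a)S·πR²; power emitted = 4πR²σT⁴. Equating and cancelling πR²:
T = ((1−a)S / 4σ)^(1/4) = (582 / (4 × 5.67×10⁻⁸))^(1/4) = (2.57×10^9)^(1/4).
T = 225 K.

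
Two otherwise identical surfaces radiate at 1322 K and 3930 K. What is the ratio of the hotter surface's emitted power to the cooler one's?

P ∝ T⁴, so the ratio is (3930/1322)⁴ = (2.973)⁴ = 78.1.

ratio ≈ 78.1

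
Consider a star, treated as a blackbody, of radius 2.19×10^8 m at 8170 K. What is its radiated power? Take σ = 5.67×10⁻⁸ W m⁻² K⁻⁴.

A = 4πr² = 4π × (2.19×10^8)² = 6.03×10^17 m².
P = σAT⁴ = 5.67×10⁻⁸ × 6.03×10^17 × (8170)⁴ = 5.67×10⁻⁸ × 6.03×10^17 × 4.46×10^15.
P = 1.52×10^26 W.

P ≈ 1.52×10^26 W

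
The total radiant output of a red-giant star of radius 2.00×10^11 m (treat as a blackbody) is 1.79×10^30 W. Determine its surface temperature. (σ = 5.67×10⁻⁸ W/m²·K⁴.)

A = 4πr² = 4π × (2.00×10^11)² = 5.03×10^23 m².
From P = σAT⁴, T = (P / σA)^(1/4) = (1.79×10^30 / (5.67×10⁻⁸ × 5.03×10^23))^(1/4).
T = (6.28×10^13)^(1/4) = 2820 K.

T ≈ 2820 K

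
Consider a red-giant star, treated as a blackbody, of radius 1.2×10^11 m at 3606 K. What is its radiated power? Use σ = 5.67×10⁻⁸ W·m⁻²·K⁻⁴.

A = 4πr² = 4π × (1.2×10^11)² = 1.81×10^23 m².
P = σAT⁴ = 5.67×10⁻⁸ × 1.81×10^23 × (3606)⁴ = 5.67×10⁻⁸ × 1.81×10^23 × 1.69×10^14.
P = 1.73×10^30 W.

P ≈ 1.73×10^30 W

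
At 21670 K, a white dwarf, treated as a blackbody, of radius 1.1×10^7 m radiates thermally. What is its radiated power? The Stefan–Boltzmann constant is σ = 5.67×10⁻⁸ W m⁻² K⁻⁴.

A = 4πr² = 4π × (1.1×10^7)² = 1.52×10^15 m².
P = σAT⁴ = 5.67×10⁻⁸ × 1.52×10^15 × (21670)⁴ = 5.67×10⁻⁸ × 1.52×10^15 × 2.21×10^17.
P = 1.90×10^25 W.

P ≈ 1.90×10^25 W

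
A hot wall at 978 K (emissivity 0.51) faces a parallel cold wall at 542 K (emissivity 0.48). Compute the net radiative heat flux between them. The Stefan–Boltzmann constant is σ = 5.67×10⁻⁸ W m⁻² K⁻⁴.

q ≈ 15400 W/m²

For two large parallel gray plates, q = σ(T₁⁴ − T₂⁴) / (1/ε₁ + 1/ε₂ − 1).
1/ε₁ + 1/ε₂ − 1 = 1/0.51 + 1/0.48 − 1 = 3.044.
T₁⁴ − T₂⁴ = 9.15×10^11 − 8.63×10^10 = 8.29×10^11 K⁴.
q = 5.67×10⁻⁸ × 8.29×10^11 / 3.044 = 15400 W/m².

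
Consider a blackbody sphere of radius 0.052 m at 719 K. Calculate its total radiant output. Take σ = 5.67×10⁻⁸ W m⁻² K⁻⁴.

P ≈ 515 W

A = 4πr² = 4π × (0.052)² = 0.0340 m².
P = σAT⁴ = 5.67×10⁻⁸ × 0.0340 × (719)⁴ = 5.67×10⁻⁸ × 0.0340 × 2.67×10^11.
P = 515 W.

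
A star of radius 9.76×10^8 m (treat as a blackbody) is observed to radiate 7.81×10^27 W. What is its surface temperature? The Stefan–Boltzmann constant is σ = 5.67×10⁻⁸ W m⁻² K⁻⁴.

T ≈ 10400 K

A = 4πr² = 4π × (9.76×10^8)² = 1.20×10^19 m².
From P = σAT⁴, T = (P / σA)^(1/4) = (7.81×10^27 / (5.67×10⁻⁸ × 1.20×10^19))^(1/4).
T = (1.15×10^16)^(1/4) = 10400 K.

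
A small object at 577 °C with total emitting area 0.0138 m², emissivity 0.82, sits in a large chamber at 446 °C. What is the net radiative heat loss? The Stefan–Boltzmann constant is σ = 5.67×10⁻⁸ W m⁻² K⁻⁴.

Q ≈ 163 W

Convert: 577 °C = 850 K; 446 °C = 719 K.
Q = εσA(T⁴ − T_s⁴). T⁴ − T_s⁴ = (850)⁴ − (719)⁴ = 5.22×10^11 − 2.67×10^11 = 2.55×10^11 K⁴.
Q = 0.82 × 5.67×10⁻⁸ × 0.0138 × 2.55×10^11 = 163 W.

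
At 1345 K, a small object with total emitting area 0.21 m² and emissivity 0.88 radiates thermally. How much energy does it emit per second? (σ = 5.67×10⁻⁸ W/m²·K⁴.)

P ≈ 34300 W

P = εσAT⁴ = 0.88 × 5.67×10⁻⁸ × 0.210 × (1345)⁴ = 0.88 × 5.67×10⁻⁸ × 0.210 × 3.27×10^12.
P = 34300 W.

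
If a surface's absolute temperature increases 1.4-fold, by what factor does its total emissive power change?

P ∝ T⁴, so the power scales as (1.4)⁴ = 3.84.

factor ≈ 3.84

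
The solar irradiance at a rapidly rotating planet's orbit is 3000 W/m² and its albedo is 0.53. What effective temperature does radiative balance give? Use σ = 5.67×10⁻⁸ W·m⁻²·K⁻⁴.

T ≈ 281 K

Power absorbed = (1−a)S·πR²; power emitted = 4πR²σT⁴. Equating and cancelling πR²:
T = ((1−a)S / 4σ)^(1/4) = (1410 / (4 × 5.67×10⁻⁸))^(1/4) = (6.22×10^9)^(1/4).
T = 281 K.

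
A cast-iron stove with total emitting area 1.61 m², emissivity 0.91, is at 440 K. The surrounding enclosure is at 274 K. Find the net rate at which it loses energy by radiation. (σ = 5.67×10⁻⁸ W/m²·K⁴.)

Q ≈ 2650 W

Q = εσA(T⁴ − T_s⁴). T⁴ − T_s⁴ = (440)⁴ − (274)⁴ = 3.75×10^10 − 5.64×10^9 = 3.18×10^10 K⁴.
Q = 0.91 × 5.67×10⁻⁸ × 1.61 × 3.18×10^10 = 2650 W.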